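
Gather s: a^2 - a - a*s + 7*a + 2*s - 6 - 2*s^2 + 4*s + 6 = a^2 + 6*a - 2*s^2 + s*(6 - a)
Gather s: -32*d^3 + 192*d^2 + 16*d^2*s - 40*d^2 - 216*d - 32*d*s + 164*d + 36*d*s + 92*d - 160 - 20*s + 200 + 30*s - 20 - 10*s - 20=-32*d^3 + 152*d^2 + 40*d + s*(16*d^2 + 4*d)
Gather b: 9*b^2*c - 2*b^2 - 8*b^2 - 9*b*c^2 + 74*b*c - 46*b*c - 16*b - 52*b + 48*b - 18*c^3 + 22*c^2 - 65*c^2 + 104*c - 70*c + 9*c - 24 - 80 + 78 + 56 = b^2*(9*c - 10) + b*(-9*c^2 + 28*c - 20) - 18*c^3 - 43*c^2 + 43*c + 30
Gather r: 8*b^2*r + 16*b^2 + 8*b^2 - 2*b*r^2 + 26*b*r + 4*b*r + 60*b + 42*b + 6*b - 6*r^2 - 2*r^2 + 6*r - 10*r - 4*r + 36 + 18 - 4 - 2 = 24*b^2 + 108*b + r^2*(-2*b - 8) + r*(8*b^2 + 30*b - 8) + 48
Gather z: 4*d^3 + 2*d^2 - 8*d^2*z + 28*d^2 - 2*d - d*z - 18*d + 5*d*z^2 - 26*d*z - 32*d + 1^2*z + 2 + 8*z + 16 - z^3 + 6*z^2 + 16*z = 4*d^3 + 30*d^2 - 52*d - z^3 + z^2*(5*d + 6) + z*(-8*d^2 - 27*d + 25) + 18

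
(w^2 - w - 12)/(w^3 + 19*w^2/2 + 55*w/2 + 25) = 2*(w^2 - w - 12)/(2*w^3 + 19*w^2 + 55*w + 50)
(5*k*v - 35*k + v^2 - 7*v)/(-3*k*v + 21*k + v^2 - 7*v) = (5*k + v)/(-3*k + v)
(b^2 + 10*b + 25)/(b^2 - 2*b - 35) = (b + 5)/(b - 7)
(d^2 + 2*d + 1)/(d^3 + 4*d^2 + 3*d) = (d + 1)/(d*(d + 3))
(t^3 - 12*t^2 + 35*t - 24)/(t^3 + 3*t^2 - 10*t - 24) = (t^2 - 9*t + 8)/(t^2 + 6*t + 8)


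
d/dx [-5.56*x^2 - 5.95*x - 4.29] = -11.12*x - 5.95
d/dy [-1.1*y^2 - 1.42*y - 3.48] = -2.2*y - 1.42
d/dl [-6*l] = -6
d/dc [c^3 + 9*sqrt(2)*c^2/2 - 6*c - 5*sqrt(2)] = 3*c^2 + 9*sqrt(2)*c - 6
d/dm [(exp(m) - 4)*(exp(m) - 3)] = (2*exp(m) - 7)*exp(m)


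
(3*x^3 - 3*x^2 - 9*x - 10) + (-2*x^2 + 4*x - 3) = 3*x^3 - 5*x^2 - 5*x - 13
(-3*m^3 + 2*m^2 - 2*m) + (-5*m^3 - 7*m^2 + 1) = -8*m^3 - 5*m^2 - 2*m + 1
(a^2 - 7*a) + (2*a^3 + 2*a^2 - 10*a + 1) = 2*a^3 + 3*a^2 - 17*a + 1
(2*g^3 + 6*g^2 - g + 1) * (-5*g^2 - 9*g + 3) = -10*g^5 - 48*g^4 - 43*g^3 + 22*g^2 - 12*g + 3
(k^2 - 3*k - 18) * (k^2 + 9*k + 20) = k^4 + 6*k^3 - 25*k^2 - 222*k - 360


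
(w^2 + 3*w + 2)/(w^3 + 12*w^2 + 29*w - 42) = (w^2 + 3*w + 2)/(w^3 + 12*w^2 + 29*w - 42)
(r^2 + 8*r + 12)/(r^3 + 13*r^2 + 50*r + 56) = (r + 6)/(r^2 + 11*r + 28)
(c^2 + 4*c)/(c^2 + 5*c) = (c + 4)/(c + 5)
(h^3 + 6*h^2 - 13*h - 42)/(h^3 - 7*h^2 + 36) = (h + 7)/(h - 6)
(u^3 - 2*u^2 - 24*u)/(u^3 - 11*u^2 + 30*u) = (u + 4)/(u - 5)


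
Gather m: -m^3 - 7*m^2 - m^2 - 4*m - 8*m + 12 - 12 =-m^3 - 8*m^2 - 12*m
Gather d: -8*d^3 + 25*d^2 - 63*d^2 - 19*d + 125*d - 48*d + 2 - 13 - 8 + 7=-8*d^3 - 38*d^2 + 58*d - 12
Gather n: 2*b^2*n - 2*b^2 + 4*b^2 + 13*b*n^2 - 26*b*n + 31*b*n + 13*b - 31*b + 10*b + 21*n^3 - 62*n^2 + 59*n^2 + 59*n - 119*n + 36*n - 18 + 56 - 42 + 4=2*b^2 - 8*b + 21*n^3 + n^2*(13*b - 3) + n*(2*b^2 + 5*b - 24)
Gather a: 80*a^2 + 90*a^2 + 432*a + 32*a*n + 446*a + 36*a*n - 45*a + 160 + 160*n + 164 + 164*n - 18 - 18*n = 170*a^2 + a*(68*n + 833) + 306*n + 306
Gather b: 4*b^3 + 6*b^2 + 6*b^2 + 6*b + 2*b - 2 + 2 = 4*b^3 + 12*b^2 + 8*b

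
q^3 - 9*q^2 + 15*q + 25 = (q - 5)^2*(q + 1)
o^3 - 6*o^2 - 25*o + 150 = (o - 6)*(o - 5)*(o + 5)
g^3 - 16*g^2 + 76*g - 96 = (g - 8)*(g - 6)*(g - 2)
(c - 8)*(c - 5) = c^2 - 13*c + 40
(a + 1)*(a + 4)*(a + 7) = a^3 + 12*a^2 + 39*a + 28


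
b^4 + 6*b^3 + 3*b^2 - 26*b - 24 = (b - 2)*(b + 1)*(b + 3)*(b + 4)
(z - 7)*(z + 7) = z^2 - 49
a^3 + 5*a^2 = a^2*(a + 5)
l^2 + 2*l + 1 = (l + 1)^2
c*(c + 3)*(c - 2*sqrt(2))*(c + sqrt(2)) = c^4 - sqrt(2)*c^3 + 3*c^3 - 3*sqrt(2)*c^2 - 4*c^2 - 12*c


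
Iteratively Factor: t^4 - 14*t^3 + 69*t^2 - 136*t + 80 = (t - 5)*(t^3 - 9*t^2 + 24*t - 16) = (t - 5)*(t - 4)*(t^2 - 5*t + 4) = (t - 5)*(t - 4)^2*(t - 1)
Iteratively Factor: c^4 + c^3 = (c)*(c^3 + c^2) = c^2*(c^2 + c) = c^2*(c + 1)*(c)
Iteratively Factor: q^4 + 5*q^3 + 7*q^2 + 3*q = (q)*(q^3 + 5*q^2 + 7*q + 3) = q*(q + 1)*(q^2 + 4*q + 3) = q*(q + 1)*(q + 3)*(q + 1)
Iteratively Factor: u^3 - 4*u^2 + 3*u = (u - 1)*(u^2 - 3*u) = u*(u - 1)*(u - 3)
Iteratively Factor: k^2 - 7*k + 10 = (k - 2)*(k - 5)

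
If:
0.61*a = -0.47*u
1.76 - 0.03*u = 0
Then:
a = -45.20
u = 58.67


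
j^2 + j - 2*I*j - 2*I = (j + 1)*(j - 2*I)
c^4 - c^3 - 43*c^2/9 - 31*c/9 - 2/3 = (c - 3)*(c + 1/3)*(c + 2/3)*(c + 1)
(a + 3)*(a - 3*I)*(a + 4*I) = a^3 + 3*a^2 + I*a^2 + 12*a + 3*I*a + 36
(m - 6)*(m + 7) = m^2 + m - 42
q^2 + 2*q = q*(q + 2)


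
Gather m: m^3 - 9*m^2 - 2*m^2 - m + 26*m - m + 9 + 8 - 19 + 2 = m^3 - 11*m^2 + 24*m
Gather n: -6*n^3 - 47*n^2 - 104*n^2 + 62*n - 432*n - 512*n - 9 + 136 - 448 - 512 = -6*n^3 - 151*n^2 - 882*n - 833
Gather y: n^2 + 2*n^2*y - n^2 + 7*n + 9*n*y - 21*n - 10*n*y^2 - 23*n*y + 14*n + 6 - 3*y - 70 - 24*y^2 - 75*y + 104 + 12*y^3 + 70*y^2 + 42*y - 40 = 12*y^3 + y^2*(46 - 10*n) + y*(2*n^2 - 14*n - 36)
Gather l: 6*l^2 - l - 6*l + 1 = 6*l^2 - 7*l + 1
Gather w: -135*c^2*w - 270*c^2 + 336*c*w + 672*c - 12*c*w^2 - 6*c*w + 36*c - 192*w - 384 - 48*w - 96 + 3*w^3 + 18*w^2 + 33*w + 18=-270*c^2 + 708*c + 3*w^3 + w^2*(18 - 12*c) + w*(-135*c^2 + 330*c - 207) - 462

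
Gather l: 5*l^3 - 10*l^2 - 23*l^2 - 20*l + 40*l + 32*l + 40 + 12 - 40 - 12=5*l^3 - 33*l^2 + 52*l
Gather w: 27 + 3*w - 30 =3*w - 3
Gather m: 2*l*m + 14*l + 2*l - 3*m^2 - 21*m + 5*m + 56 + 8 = 16*l - 3*m^2 + m*(2*l - 16) + 64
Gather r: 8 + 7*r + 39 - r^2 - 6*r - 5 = -r^2 + r + 42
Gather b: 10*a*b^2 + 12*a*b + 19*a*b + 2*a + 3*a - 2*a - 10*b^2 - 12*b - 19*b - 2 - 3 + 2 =3*a + b^2*(10*a - 10) + b*(31*a - 31) - 3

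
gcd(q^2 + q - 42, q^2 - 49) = q + 7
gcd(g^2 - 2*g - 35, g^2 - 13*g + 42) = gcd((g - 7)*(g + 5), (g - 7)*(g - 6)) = g - 7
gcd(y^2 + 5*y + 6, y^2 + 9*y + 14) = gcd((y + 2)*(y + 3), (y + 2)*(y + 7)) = y + 2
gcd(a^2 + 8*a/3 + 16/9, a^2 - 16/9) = a + 4/3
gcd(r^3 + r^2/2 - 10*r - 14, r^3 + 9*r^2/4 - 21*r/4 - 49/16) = 1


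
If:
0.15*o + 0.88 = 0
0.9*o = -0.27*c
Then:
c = 19.56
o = -5.87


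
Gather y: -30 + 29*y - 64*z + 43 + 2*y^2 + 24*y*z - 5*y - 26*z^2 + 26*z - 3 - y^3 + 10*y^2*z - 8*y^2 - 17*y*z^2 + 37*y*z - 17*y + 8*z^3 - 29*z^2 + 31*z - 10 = -y^3 + y^2*(10*z - 6) + y*(-17*z^2 + 61*z + 7) + 8*z^3 - 55*z^2 - 7*z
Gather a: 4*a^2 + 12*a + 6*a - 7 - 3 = 4*a^2 + 18*a - 10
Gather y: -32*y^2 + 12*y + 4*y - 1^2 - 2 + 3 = -32*y^2 + 16*y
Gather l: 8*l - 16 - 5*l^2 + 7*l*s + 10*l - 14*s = -5*l^2 + l*(7*s + 18) - 14*s - 16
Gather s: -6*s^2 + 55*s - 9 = -6*s^2 + 55*s - 9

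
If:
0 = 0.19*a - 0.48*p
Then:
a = 2.52631578947368*p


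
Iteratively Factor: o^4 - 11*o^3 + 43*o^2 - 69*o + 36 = (o - 4)*(o^3 - 7*o^2 + 15*o - 9) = (o - 4)*(o - 1)*(o^2 - 6*o + 9) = (o - 4)*(o - 3)*(o - 1)*(o - 3)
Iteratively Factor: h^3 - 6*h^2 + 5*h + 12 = (h - 3)*(h^2 - 3*h - 4) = (h - 3)*(h + 1)*(h - 4)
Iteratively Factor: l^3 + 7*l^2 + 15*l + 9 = (l + 1)*(l^2 + 6*l + 9) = (l + 1)*(l + 3)*(l + 3)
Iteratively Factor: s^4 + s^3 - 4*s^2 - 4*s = (s + 1)*(s^3 - 4*s) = (s - 2)*(s + 1)*(s^2 + 2*s) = s*(s - 2)*(s + 1)*(s + 2)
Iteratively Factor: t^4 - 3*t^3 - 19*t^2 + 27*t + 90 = (t - 5)*(t^3 + 2*t^2 - 9*t - 18) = (t - 5)*(t + 2)*(t^2 - 9) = (t - 5)*(t + 2)*(t + 3)*(t - 3)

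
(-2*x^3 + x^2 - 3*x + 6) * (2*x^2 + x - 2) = -4*x^5 - x^3 + 7*x^2 + 12*x - 12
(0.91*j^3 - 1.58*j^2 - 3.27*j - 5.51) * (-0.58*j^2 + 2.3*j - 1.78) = -0.5278*j^5 + 3.0094*j^4 - 3.3572*j^3 - 1.5128*j^2 - 6.8524*j + 9.8078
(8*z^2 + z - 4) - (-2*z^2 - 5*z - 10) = 10*z^2 + 6*z + 6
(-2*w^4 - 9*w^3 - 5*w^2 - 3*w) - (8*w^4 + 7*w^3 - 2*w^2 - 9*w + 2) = -10*w^4 - 16*w^3 - 3*w^2 + 6*w - 2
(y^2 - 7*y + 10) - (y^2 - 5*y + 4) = 6 - 2*y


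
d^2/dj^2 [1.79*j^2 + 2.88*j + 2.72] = 3.58000000000000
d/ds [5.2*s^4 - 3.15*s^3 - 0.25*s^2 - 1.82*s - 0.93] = 20.8*s^3 - 9.45*s^2 - 0.5*s - 1.82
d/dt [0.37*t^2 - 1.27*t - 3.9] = 0.74*t - 1.27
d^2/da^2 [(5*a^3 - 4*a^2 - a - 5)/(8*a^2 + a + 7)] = 2*(-307*a^3 - 183*a^2 + 783*a + 86)/(512*a^6 + 192*a^5 + 1368*a^4 + 337*a^3 + 1197*a^2 + 147*a + 343)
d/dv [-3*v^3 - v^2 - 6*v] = -9*v^2 - 2*v - 6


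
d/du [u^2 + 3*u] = 2*u + 3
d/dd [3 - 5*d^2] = -10*d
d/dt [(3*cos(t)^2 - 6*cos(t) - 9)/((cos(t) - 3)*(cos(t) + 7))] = -18*sin(t)/(cos(t) + 7)^2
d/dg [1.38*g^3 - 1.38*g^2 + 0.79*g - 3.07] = 4.14*g^2 - 2.76*g + 0.79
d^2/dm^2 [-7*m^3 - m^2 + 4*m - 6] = -42*m - 2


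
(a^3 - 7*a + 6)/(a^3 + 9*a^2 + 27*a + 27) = (a^2 - 3*a + 2)/(a^2 + 6*a + 9)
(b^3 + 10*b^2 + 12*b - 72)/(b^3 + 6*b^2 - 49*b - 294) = (b^2 + 4*b - 12)/(b^2 - 49)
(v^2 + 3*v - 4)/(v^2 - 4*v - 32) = (v - 1)/(v - 8)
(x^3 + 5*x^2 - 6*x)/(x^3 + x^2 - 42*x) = (x^2 + 5*x - 6)/(x^2 + x - 42)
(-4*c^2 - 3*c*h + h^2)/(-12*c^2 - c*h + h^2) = (c + h)/(3*c + h)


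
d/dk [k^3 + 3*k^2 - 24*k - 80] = 3*k^2 + 6*k - 24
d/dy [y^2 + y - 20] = 2*y + 1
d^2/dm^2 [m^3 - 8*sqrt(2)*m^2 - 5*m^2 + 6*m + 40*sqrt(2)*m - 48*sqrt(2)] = 6*m - 16*sqrt(2) - 10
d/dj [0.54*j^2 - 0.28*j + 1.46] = 1.08*j - 0.28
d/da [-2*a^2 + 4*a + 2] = 4 - 4*a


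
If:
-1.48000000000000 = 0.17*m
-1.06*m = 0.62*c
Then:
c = 14.88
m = -8.71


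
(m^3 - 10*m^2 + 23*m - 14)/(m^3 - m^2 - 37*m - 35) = (m^2 - 3*m + 2)/(m^2 + 6*m + 5)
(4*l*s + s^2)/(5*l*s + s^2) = (4*l + s)/(5*l + s)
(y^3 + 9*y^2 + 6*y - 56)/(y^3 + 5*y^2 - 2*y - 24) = (y + 7)/(y + 3)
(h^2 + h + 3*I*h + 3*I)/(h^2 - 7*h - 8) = (h + 3*I)/(h - 8)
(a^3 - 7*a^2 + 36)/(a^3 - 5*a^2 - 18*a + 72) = (a + 2)/(a + 4)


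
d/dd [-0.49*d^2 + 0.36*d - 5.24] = 0.36 - 0.98*d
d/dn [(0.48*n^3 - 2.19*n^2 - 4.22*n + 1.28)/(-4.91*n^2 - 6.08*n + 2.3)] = (-2.3568*n^4 - 5.8368*n^3 - 4.093*n^2 + 2.4956*n - 1.9236)/(24.1081*n^4 + 59.7056*n^3 + 14.3804*n^2 - 27.968*n + 5.29)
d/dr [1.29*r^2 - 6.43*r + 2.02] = 2.58*r - 6.43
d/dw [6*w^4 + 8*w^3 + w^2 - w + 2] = 24*w^3 + 24*w^2 + 2*w - 1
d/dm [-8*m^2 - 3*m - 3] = -16*m - 3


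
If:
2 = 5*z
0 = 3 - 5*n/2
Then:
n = 6/5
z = 2/5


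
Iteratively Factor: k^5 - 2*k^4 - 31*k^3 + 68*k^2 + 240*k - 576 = (k - 3)*(k^4 + k^3 - 28*k^2 - 16*k + 192) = (k - 3)*(k + 4)*(k^3 - 3*k^2 - 16*k + 48) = (k - 3)^2*(k + 4)*(k^2 - 16) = (k - 4)*(k - 3)^2*(k + 4)*(k + 4)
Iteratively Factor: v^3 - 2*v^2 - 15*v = (v)*(v^2 - 2*v - 15) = v*(v + 3)*(v - 5)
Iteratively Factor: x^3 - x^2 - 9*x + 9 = (x - 1)*(x^2 - 9) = (x - 3)*(x - 1)*(x + 3)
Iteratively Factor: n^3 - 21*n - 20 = (n - 5)*(n^2 + 5*n + 4) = (n - 5)*(n + 4)*(n + 1)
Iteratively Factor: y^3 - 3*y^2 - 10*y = (y - 5)*(y^2 + 2*y) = y*(y - 5)*(y + 2)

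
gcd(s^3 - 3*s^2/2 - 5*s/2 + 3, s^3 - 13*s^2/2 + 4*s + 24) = s + 3/2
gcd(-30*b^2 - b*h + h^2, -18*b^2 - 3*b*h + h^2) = 6*b - h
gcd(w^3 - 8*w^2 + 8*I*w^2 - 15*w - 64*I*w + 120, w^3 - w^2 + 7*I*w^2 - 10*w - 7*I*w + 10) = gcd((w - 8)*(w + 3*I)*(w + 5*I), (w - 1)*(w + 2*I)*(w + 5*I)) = w + 5*I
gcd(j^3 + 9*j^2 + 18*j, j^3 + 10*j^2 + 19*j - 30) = j + 6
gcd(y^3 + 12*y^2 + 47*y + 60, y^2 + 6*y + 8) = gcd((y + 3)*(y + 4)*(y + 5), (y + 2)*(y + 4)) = y + 4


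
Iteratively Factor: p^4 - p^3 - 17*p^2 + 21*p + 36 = (p - 3)*(p^3 + 2*p^2 - 11*p - 12) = (p - 3)*(p + 1)*(p^2 + p - 12) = (p - 3)^2*(p + 1)*(p + 4)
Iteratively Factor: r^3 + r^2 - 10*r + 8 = (r + 4)*(r^2 - 3*r + 2) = (r - 1)*(r + 4)*(r - 2)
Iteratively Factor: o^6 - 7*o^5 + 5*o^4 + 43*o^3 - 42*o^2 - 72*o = (o - 3)*(o^5 - 4*o^4 - 7*o^3 + 22*o^2 + 24*o) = (o - 4)*(o - 3)*(o^4 - 7*o^2 - 6*o) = (o - 4)*(o - 3)*(o + 2)*(o^3 - 2*o^2 - 3*o) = (o - 4)*(o - 3)^2*(o + 2)*(o^2 + o) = (o - 4)*(o - 3)^2*(o + 1)*(o + 2)*(o)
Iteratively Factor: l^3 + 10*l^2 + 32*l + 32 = (l + 4)*(l^2 + 6*l + 8) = (l + 2)*(l + 4)*(l + 4)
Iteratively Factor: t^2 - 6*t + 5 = (t - 5)*(t - 1)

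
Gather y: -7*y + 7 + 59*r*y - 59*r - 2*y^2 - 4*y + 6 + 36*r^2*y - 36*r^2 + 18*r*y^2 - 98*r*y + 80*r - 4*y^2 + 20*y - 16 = -36*r^2 + 21*r + y^2*(18*r - 6) + y*(36*r^2 - 39*r + 9) - 3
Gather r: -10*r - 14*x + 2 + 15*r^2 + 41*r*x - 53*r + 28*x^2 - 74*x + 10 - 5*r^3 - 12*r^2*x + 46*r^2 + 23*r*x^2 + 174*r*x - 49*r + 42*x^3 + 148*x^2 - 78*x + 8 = -5*r^3 + r^2*(61 - 12*x) + r*(23*x^2 + 215*x - 112) + 42*x^3 + 176*x^2 - 166*x + 20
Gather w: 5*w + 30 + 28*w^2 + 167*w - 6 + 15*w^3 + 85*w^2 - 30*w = 15*w^3 + 113*w^2 + 142*w + 24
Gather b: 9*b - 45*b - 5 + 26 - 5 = 16 - 36*b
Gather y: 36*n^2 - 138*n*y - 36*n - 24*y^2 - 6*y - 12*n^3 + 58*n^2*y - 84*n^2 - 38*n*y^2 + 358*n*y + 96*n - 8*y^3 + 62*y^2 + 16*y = -12*n^3 - 48*n^2 + 60*n - 8*y^3 + y^2*(38 - 38*n) + y*(58*n^2 + 220*n + 10)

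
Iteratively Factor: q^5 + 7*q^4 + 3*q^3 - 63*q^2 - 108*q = (q)*(q^4 + 7*q^3 + 3*q^2 - 63*q - 108) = q*(q + 3)*(q^3 + 4*q^2 - 9*q - 36) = q*(q + 3)^2*(q^2 + q - 12) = q*(q + 3)^2*(q + 4)*(q - 3)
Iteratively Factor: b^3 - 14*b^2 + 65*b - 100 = (b - 4)*(b^2 - 10*b + 25) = (b - 5)*(b - 4)*(b - 5)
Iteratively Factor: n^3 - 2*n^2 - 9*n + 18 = (n + 3)*(n^2 - 5*n + 6) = (n - 3)*(n + 3)*(n - 2)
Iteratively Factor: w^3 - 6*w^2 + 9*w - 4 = (w - 4)*(w^2 - 2*w + 1) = (w - 4)*(w - 1)*(w - 1)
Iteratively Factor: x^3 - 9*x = (x)*(x^2 - 9) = x*(x + 3)*(x - 3)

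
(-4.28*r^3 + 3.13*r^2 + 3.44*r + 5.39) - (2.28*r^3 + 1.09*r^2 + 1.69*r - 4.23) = -6.56*r^3 + 2.04*r^2 + 1.75*r + 9.62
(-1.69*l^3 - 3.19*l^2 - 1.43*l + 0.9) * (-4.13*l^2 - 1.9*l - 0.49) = 6.9797*l^5 + 16.3857*l^4 + 12.795*l^3 + 0.563099999999999*l^2 - 1.0093*l - 0.441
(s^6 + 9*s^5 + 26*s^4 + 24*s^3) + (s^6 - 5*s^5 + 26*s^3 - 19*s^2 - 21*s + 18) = 2*s^6 + 4*s^5 + 26*s^4 + 50*s^3 - 19*s^2 - 21*s + 18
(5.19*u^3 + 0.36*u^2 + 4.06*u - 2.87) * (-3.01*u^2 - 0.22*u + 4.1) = -15.6219*u^5 - 2.2254*u^4 + 8.9792*u^3 + 9.2215*u^2 + 17.2774*u - 11.767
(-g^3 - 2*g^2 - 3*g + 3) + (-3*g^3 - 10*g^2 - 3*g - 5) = -4*g^3 - 12*g^2 - 6*g - 2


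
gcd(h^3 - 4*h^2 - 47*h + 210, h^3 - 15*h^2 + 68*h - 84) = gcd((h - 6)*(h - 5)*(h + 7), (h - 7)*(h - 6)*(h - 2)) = h - 6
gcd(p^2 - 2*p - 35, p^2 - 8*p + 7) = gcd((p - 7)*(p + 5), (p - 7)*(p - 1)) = p - 7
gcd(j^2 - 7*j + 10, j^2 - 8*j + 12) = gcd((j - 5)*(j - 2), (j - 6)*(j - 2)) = j - 2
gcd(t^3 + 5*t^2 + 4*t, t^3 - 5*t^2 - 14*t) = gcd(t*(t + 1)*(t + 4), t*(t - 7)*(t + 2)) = t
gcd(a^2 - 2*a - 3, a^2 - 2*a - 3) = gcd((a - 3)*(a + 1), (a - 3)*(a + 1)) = a^2 - 2*a - 3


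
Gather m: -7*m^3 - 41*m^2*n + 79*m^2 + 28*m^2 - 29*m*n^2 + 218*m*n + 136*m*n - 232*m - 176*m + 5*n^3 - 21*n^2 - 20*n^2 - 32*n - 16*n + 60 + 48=-7*m^3 + m^2*(107 - 41*n) + m*(-29*n^2 + 354*n - 408) + 5*n^3 - 41*n^2 - 48*n + 108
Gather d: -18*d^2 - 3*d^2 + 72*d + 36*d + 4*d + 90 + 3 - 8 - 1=-21*d^2 + 112*d + 84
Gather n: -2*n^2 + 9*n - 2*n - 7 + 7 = -2*n^2 + 7*n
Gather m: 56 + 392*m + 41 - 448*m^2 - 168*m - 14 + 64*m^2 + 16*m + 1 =-384*m^2 + 240*m + 84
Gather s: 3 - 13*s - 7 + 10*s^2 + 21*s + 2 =10*s^2 + 8*s - 2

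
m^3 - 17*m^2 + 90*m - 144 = (m - 8)*(m - 6)*(m - 3)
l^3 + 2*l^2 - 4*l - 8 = (l - 2)*(l + 2)^2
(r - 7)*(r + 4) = r^2 - 3*r - 28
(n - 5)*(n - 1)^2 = n^3 - 7*n^2 + 11*n - 5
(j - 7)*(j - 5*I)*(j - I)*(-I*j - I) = -I*j^4 - 6*j^3 + 6*I*j^3 + 36*j^2 + 12*I*j^2 + 42*j - 30*I*j - 35*I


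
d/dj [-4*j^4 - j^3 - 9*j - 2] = -16*j^3 - 3*j^2 - 9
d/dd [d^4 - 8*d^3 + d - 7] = 4*d^3 - 24*d^2 + 1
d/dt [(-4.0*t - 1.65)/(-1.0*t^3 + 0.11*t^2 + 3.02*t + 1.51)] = (-8.0*t^3 - 4.51*t^2 + 0.363*t - 1.057)/(1.0*t^6 - 0.22*t^5 - 6.0279*t^4 - 2.3556*t^3 + 9.4526*t^2 + 9.1204*t + 2.2801)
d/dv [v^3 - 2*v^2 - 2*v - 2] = 3*v^2 - 4*v - 2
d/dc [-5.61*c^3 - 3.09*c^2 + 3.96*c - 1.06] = -16.83*c^2 - 6.18*c + 3.96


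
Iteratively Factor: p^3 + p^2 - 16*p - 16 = (p + 1)*(p^2 - 16) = (p - 4)*(p + 1)*(p + 4)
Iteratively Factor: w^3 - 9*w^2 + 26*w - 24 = (w - 4)*(w^2 - 5*w + 6) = (w - 4)*(w - 2)*(w - 3)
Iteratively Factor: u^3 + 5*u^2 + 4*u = (u + 4)*(u^2 + u) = u*(u + 4)*(u + 1)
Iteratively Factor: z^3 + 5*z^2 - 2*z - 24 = (z + 4)*(z^2 + z - 6) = (z - 2)*(z + 4)*(z + 3)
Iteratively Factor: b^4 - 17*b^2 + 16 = (b + 1)*(b^3 - b^2 - 16*b + 16) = (b + 1)*(b + 4)*(b^2 - 5*b + 4) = (b - 1)*(b + 1)*(b + 4)*(b - 4)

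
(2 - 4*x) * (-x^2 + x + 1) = 4*x^3 - 6*x^2 - 2*x + 2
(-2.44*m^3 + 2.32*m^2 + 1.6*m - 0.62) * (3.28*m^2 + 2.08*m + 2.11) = -8.0032*m^5 + 2.5344*m^4 + 4.9252*m^3 + 6.1896*m^2 + 2.0864*m - 1.3082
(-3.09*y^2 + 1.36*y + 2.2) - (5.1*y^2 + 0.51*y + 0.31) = -8.19*y^2 + 0.85*y + 1.89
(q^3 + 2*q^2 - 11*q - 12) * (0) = 0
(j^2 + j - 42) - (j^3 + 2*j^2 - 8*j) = -j^3 - j^2 + 9*j - 42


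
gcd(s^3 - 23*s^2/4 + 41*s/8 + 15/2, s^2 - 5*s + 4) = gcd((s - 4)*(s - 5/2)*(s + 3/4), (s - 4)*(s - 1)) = s - 4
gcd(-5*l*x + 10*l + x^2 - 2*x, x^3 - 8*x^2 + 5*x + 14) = x - 2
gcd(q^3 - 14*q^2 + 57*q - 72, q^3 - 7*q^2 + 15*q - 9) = q^2 - 6*q + 9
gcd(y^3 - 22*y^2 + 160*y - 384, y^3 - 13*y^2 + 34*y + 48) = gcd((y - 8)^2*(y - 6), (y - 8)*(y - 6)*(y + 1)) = y^2 - 14*y + 48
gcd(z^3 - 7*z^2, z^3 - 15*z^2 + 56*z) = z^2 - 7*z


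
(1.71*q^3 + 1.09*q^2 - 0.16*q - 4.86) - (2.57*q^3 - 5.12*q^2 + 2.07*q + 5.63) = -0.86*q^3 + 6.21*q^2 - 2.23*q - 10.49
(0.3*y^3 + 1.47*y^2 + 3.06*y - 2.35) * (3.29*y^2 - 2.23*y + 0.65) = 0.987*y^5 + 4.1673*y^4 + 6.9843*y^3 - 13.5998*y^2 + 7.2295*y - 1.5275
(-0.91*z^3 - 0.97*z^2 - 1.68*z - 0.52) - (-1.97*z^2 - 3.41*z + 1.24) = -0.91*z^3 + 1.0*z^2 + 1.73*z - 1.76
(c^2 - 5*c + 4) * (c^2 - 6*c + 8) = c^4 - 11*c^3 + 42*c^2 - 64*c + 32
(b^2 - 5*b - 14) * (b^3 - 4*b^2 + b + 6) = b^5 - 9*b^4 + 7*b^3 + 57*b^2 - 44*b - 84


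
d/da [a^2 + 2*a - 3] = 2*a + 2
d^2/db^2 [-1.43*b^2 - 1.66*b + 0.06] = -2.86000000000000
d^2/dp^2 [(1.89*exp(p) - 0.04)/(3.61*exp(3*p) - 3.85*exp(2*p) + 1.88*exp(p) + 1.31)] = (98.522676*exp(6*p) - 83.496051*exp(5*p) - 17.178343*exp(4*p) - 105.428711*exp(3*p) + 59.764326*exp(2*p) - 5.603028*exp(p) + 3.341941)*exp(p)/(47.045881*exp(9*p) - 150.520755*exp(8*p) + 234.028719*exp(7*p) - 162.625552*exp(6*p) + 12.634242*exp(5*p) + 70.774353*exp(4*p) - 31.660645*exp(3*p) - 5.93076300000001*exp(2*p) + 9.678804*exp(p) + 2.248091)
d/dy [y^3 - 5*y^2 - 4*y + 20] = 3*y^2 - 10*y - 4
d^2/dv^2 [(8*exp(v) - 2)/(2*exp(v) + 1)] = (12 - 24*exp(v))*exp(v)/(8*exp(3*v) + 12*exp(2*v) + 6*exp(v) + 1)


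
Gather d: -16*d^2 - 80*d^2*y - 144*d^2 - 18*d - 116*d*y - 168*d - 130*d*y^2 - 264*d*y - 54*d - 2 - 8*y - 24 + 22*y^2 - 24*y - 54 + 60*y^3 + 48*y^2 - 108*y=d^2*(-80*y - 160) + d*(-130*y^2 - 380*y - 240) + 60*y^3 + 70*y^2 - 140*y - 80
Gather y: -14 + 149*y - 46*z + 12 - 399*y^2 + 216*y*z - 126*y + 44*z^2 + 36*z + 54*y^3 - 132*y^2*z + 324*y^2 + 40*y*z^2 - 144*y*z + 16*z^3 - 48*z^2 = 54*y^3 + y^2*(-132*z - 75) + y*(40*z^2 + 72*z + 23) + 16*z^3 - 4*z^2 - 10*z - 2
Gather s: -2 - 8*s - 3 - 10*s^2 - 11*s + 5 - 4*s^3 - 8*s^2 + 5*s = -4*s^3 - 18*s^2 - 14*s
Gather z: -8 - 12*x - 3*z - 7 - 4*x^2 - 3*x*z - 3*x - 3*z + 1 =-4*x^2 - 15*x + z*(-3*x - 6) - 14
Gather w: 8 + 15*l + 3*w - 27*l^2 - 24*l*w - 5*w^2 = -27*l^2 + 15*l - 5*w^2 + w*(3 - 24*l) + 8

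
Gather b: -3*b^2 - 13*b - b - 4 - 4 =-3*b^2 - 14*b - 8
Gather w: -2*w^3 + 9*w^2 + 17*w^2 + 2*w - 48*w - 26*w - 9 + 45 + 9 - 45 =-2*w^3 + 26*w^2 - 72*w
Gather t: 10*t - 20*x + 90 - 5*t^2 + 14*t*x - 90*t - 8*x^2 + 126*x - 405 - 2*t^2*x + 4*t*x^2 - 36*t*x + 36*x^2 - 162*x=t^2*(-2*x - 5) + t*(4*x^2 - 22*x - 80) + 28*x^2 - 56*x - 315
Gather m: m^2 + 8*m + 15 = m^2 + 8*m + 15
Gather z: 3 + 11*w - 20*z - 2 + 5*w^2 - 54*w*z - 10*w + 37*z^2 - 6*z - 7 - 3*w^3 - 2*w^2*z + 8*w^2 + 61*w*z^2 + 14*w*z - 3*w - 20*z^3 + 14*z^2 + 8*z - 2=-3*w^3 + 13*w^2 - 2*w - 20*z^3 + z^2*(61*w + 51) + z*(-2*w^2 - 40*w - 18) - 8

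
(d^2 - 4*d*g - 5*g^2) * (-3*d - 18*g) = -3*d^3 - 6*d^2*g + 87*d*g^2 + 90*g^3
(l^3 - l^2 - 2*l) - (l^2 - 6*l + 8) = l^3 - 2*l^2 + 4*l - 8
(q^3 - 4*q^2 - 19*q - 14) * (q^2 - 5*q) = q^5 - 9*q^4 + q^3 + 81*q^2 + 70*q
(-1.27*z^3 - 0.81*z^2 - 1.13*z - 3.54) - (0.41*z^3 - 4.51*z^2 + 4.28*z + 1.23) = -1.68*z^3 + 3.7*z^2 - 5.41*z - 4.77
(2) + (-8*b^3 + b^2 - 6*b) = -8*b^3 + b^2 - 6*b + 2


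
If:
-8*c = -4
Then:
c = 1/2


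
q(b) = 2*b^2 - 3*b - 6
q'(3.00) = 9.00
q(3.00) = 3.00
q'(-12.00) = -51.00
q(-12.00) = 318.00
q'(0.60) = -0.60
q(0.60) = -7.08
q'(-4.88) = -22.52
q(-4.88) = 56.27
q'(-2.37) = -12.48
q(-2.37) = 12.34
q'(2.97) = 8.88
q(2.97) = 2.73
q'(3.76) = 12.04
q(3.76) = 11.00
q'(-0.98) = -6.92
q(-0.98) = -1.14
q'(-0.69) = -5.76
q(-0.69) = -2.98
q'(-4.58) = -21.32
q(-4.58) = 49.69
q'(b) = 4*b - 3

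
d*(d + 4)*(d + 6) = d^3 + 10*d^2 + 24*d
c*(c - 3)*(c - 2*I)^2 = c^4 - 3*c^3 - 4*I*c^3 - 4*c^2 + 12*I*c^2 + 12*c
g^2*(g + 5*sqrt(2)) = g^3 + 5*sqrt(2)*g^2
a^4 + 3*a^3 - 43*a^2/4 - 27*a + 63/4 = (a - 3)*(a - 1/2)*(a + 3)*(a + 7/2)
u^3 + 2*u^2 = u^2*(u + 2)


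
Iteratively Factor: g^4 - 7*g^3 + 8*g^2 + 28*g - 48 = (g - 2)*(g^3 - 5*g^2 - 2*g + 24) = (g - 4)*(g - 2)*(g^2 - g - 6) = (g - 4)*(g - 2)*(g + 2)*(g - 3)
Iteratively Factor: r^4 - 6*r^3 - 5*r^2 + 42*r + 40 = (r - 5)*(r^3 - r^2 - 10*r - 8) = (r - 5)*(r + 1)*(r^2 - 2*r - 8) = (r - 5)*(r - 4)*(r + 1)*(r + 2)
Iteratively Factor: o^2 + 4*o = (o + 4)*(o)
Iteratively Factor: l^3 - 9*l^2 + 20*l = (l - 4)*(l^2 - 5*l) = (l - 5)*(l - 4)*(l)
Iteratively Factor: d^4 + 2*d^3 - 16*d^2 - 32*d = (d + 4)*(d^3 - 2*d^2 - 8*d) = (d + 2)*(d + 4)*(d^2 - 4*d) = d*(d + 2)*(d + 4)*(d - 4)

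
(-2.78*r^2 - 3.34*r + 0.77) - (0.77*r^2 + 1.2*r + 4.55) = -3.55*r^2 - 4.54*r - 3.78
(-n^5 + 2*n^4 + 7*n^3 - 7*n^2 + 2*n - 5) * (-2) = 2*n^5 - 4*n^4 - 14*n^3 + 14*n^2 - 4*n + 10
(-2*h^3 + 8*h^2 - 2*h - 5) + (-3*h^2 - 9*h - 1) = -2*h^3 + 5*h^2 - 11*h - 6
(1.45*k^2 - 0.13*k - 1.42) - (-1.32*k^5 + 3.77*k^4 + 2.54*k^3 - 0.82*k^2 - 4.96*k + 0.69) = 1.32*k^5 - 3.77*k^4 - 2.54*k^3 + 2.27*k^2 + 4.83*k - 2.11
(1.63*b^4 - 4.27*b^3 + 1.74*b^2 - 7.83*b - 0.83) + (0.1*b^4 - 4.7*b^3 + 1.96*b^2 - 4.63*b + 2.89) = 1.73*b^4 - 8.97*b^3 + 3.7*b^2 - 12.46*b + 2.06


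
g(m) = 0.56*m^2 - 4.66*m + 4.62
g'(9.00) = 5.42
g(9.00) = 8.04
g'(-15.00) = -21.46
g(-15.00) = 200.52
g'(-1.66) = -6.52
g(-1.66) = 13.90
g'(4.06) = -0.11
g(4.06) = -5.07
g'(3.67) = -0.55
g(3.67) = -4.94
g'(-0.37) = -5.07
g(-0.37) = 6.42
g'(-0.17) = -4.85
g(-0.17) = 5.43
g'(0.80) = -3.76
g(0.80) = 1.25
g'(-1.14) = -5.94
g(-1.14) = 10.66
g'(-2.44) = -7.39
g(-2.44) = 19.32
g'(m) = 1.12*m - 4.66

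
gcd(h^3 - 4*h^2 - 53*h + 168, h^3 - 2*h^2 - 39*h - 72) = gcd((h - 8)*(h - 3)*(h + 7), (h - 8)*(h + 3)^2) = h - 8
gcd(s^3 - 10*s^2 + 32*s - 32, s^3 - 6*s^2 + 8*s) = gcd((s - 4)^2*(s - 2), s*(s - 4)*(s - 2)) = s^2 - 6*s + 8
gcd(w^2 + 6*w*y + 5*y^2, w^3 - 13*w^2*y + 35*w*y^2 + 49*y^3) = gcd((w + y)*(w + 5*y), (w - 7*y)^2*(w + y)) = w + y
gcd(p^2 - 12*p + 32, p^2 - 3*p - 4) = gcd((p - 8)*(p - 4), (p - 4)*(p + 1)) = p - 4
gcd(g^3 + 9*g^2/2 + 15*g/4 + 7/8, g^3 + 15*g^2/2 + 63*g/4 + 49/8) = g^2 + 4*g + 7/4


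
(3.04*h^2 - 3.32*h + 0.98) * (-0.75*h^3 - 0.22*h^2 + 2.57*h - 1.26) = -2.28*h^5 + 1.8212*h^4 + 7.8082*h^3 - 12.5784*h^2 + 6.7018*h - 1.2348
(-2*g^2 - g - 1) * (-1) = 2*g^2 + g + 1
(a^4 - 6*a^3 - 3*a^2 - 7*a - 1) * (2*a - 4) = 2*a^5 - 16*a^4 + 18*a^3 - 2*a^2 + 26*a + 4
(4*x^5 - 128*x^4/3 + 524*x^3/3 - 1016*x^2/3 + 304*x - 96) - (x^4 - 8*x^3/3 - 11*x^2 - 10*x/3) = 4*x^5 - 131*x^4/3 + 532*x^3/3 - 983*x^2/3 + 922*x/3 - 96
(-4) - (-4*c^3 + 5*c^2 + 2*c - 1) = 4*c^3 - 5*c^2 - 2*c - 3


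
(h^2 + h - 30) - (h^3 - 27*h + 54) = -h^3 + h^2 + 28*h - 84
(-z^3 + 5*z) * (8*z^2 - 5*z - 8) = -8*z^5 + 5*z^4 + 48*z^3 - 25*z^2 - 40*z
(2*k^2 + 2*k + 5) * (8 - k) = -2*k^3 + 14*k^2 + 11*k + 40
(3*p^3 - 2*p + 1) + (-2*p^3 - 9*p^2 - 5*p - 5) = p^3 - 9*p^2 - 7*p - 4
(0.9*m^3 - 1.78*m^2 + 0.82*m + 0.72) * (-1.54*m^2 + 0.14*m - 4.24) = -1.386*m^5 + 2.8672*m^4 - 5.328*m^3 + 6.5532*m^2 - 3.376*m - 3.0528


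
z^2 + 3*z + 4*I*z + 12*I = (z + 3)*(z + 4*I)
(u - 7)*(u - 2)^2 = u^3 - 11*u^2 + 32*u - 28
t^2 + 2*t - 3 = (t - 1)*(t + 3)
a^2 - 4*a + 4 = (a - 2)^2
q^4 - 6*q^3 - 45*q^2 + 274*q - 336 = (q - 8)*(q - 3)*(q - 2)*(q + 7)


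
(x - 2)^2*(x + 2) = x^3 - 2*x^2 - 4*x + 8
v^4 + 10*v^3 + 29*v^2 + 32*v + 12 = (v + 1)^2*(v + 2)*(v + 6)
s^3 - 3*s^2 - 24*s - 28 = (s - 7)*(s + 2)^2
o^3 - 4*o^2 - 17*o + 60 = (o - 5)*(o - 3)*(o + 4)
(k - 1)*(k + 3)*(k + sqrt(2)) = k^3 + sqrt(2)*k^2 + 2*k^2 - 3*k + 2*sqrt(2)*k - 3*sqrt(2)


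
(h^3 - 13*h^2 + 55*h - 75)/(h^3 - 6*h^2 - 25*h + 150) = (h^2 - 8*h + 15)/(h^2 - h - 30)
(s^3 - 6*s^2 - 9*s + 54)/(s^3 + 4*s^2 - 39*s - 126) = (s - 3)/(s + 7)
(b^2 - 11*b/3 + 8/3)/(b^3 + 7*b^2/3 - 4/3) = (3*b^2 - 11*b + 8)/(3*b^3 + 7*b^2 - 4)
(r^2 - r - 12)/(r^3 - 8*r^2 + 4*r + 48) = (r + 3)/(r^2 - 4*r - 12)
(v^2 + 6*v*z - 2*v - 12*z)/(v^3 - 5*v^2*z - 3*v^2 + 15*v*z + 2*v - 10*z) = (-v - 6*z)/(-v^2 + 5*v*z + v - 5*z)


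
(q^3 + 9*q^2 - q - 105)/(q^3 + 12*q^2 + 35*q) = (q - 3)/q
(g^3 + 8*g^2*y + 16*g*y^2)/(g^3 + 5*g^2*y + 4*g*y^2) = (g + 4*y)/(g + y)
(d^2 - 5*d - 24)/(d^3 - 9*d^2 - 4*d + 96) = 1/(d - 4)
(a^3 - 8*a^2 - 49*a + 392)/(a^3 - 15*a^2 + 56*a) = (a + 7)/a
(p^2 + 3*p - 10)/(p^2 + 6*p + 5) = (p - 2)/(p + 1)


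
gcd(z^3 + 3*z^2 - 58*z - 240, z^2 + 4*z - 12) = z + 6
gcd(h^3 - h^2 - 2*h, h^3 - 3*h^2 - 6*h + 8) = 1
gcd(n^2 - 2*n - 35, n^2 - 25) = n + 5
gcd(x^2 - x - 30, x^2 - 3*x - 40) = x + 5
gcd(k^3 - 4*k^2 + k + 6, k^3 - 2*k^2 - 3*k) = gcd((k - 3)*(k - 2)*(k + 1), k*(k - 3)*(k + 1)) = k^2 - 2*k - 3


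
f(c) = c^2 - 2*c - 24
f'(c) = 2*c - 2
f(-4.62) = 6.58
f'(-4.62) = -11.24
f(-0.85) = -21.58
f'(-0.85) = -3.70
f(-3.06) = -8.52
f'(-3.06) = -8.12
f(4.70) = -11.31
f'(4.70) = 7.40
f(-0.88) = -21.47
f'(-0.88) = -3.76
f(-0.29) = -23.34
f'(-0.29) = -2.58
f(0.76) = -24.94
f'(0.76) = -0.48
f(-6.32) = 28.58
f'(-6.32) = -14.64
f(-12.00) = 144.00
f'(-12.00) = -26.00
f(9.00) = 39.00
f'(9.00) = 16.00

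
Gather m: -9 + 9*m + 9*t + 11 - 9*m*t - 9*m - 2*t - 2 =-9*m*t + 7*t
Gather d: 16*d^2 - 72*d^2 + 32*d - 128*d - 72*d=-56*d^2 - 168*d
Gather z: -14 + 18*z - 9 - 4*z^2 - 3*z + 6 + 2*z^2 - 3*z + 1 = -2*z^2 + 12*z - 16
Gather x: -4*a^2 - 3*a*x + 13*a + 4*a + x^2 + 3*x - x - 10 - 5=-4*a^2 + 17*a + x^2 + x*(2 - 3*a) - 15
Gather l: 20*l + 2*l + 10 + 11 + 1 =22*l + 22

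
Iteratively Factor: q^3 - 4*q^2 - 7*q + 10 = (q - 1)*(q^2 - 3*q - 10) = (q - 5)*(q - 1)*(q + 2)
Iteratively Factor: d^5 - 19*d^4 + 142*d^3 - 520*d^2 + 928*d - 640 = (d - 5)*(d^4 - 14*d^3 + 72*d^2 - 160*d + 128) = (d - 5)*(d - 4)*(d^3 - 10*d^2 + 32*d - 32) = (d - 5)*(d - 4)*(d - 2)*(d^2 - 8*d + 16) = (d - 5)*(d - 4)^2*(d - 2)*(d - 4)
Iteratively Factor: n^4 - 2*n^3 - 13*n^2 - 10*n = (n)*(n^3 - 2*n^2 - 13*n - 10) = n*(n + 1)*(n^2 - 3*n - 10) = n*(n + 1)*(n + 2)*(n - 5)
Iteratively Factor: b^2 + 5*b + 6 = (b + 2)*(b + 3)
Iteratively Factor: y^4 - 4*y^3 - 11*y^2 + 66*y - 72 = (y - 3)*(y^3 - y^2 - 14*y + 24) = (y - 3)*(y + 4)*(y^2 - 5*y + 6) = (y - 3)^2*(y + 4)*(y - 2)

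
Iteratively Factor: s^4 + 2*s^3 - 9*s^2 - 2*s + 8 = (s + 4)*(s^3 - 2*s^2 - s + 2) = (s - 1)*(s + 4)*(s^2 - s - 2) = (s - 2)*(s - 1)*(s + 4)*(s + 1)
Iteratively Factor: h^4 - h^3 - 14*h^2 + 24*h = (h - 3)*(h^3 + 2*h^2 - 8*h) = (h - 3)*(h + 4)*(h^2 - 2*h) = h*(h - 3)*(h + 4)*(h - 2)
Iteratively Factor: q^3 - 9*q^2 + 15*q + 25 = (q - 5)*(q^2 - 4*q - 5) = (q - 5)*(q + 1)*(q - 5)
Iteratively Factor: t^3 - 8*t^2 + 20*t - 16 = (t - 2)*(t^2 - 6*t + 8) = (t - 2)^2*(t - 4)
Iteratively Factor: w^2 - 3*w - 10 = (w + 2)*(w - 5)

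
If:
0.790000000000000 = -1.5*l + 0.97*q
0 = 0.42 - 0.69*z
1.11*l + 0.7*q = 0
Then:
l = -0.26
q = 0.41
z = 0.61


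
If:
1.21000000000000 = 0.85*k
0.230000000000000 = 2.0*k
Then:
No Solution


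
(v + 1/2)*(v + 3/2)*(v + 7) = v^3 + 9*v^2 + 59*v/4 + 21/4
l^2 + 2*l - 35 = (l - 5)*(l + 7)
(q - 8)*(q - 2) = q^2 - 10*q + 16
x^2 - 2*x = x*(x - 2)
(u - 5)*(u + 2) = u^2 - 3*u - 10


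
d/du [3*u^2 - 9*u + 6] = 6*u - 9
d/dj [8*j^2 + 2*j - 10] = 16*j + 2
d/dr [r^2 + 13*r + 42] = 2*r + 13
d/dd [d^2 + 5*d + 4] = 2*d + 5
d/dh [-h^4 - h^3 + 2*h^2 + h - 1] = -4*h^3 - 3*h^2 + 4*h + 1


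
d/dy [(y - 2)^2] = 2*y - 4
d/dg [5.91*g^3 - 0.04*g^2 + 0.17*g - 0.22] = 17.73*g^2 - 0.08*g + 0.17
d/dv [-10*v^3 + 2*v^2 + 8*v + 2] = -30*v^2 + 4*v + 8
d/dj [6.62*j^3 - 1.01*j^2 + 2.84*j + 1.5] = 19.86*j^2 - 2.02*j + 2.84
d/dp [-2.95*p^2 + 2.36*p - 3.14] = 2.36 - 5.9*p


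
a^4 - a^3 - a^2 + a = a*(a - 1)^2*(a + 1)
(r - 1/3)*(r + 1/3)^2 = r^3 + r^2/3 - r/9 - 1/27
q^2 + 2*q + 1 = (q + 1)^2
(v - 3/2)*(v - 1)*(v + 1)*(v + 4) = v^4 + 5*v^3/2 - 7*v^2 - 5*v/2 + 6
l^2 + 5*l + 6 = (l + 2)*(l + 3)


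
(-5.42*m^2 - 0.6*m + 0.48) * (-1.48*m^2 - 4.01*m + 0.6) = 8.0216*m^4 + 22.6222*m^3 - 1.5564*m^2 - 2.2848*m + 0.288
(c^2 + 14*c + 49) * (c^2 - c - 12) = c^4 + 13*c^3 + 23*c^2 - 217*c - 588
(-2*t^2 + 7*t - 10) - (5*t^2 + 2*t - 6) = -7*t^2 + 5*t - 4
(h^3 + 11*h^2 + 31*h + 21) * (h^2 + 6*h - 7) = h^5 + 17*h^4 + 90*h^3 + 130*h^2 - 91*h - 147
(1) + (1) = 2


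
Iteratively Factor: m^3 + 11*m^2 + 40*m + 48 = (m + 4)*(m^2 + 7*m + 12) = (m + 3)*(m + 4)*(m + 4)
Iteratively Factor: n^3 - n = (n - 1)*(n^2 + n) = n*(n - 1)*(n + 1)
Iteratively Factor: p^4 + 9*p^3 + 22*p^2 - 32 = (p - 1)*(p^3 + 10*p^2 + 32*p + 32) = (p - 1)*(p + 4)*(p^2 + 6*p + 8) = (p - 1)*(p + 2)*(p + 4)*(p + 4)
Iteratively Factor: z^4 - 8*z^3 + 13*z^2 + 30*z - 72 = (z + 2)*(z^3 - 10*z^2 + 33*z - 36) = (z - 4)*(z + 2)*(z^2 - 6*z + 9) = (z - 4)*(z - 3)*(z + 2)*(z - 3)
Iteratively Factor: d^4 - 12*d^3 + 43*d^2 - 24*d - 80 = (d - 4)*(d^3 - 8*d^2 + 11*d + 20) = (d - 4)^2*(d^2 - 4*d - 5) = (d - 4)^2*(d + 1)*(d - 5)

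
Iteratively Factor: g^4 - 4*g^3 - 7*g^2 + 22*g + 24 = (g - 4)*(g^3 - 7*g - 6) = (g - 4)*(g + 1)*(g^2 - g - 6) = (g - 4)*(g - 3)*(g + 1)*(g + 2)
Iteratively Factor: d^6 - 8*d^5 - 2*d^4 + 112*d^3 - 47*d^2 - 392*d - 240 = (d + 3)*(d^5 - 11*d^4 + 31*d^3 + 19*d^2 - 104*d - 80) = (d - 4)*(d + 3)*(d^4 - 7*d^3 + 3*d^2 + 31*d + 20) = (d - 4)*(d + 1)*(d + 3)*(d^3 - 8*d^2 + 11*d + 20) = (d - 4)*(d + 1)^2*(d + 3)*(d^2 - 9*d + 20) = (d - 5)*(d - 4)*(d + 1)^2*(d + 3)*(d - 4)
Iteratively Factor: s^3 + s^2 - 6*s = (s - 2)*(s^2 + 3*s) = s*(s - 2)*(s + 3)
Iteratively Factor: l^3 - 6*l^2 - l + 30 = (l + 2)*(l^2 - 8*l + 15) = (l - 5)*(l + 2)*(l - 3)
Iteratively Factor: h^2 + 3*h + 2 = (h + 1)*(h + 2)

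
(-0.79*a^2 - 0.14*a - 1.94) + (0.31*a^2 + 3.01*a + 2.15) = -0.48*a^2 + 2.87*a + 0.21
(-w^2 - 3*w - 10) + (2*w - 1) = -w^2 - w - 11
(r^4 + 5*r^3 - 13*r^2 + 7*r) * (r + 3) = r^5 + 8*r^4 + 2*r^3 - 32*r^2 + 21*r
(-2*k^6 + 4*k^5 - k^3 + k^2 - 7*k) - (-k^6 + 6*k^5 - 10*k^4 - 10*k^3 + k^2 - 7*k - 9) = -k^6 - 2*k^5 + 10*k^4 + 9*k^3 + 9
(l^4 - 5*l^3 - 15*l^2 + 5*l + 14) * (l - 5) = l^5 - 10*l^4 + 10*l^3 + 80*l^2 - 11*l - 70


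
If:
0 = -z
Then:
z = 0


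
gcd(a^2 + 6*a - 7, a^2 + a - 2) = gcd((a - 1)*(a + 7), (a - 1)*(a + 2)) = a - 1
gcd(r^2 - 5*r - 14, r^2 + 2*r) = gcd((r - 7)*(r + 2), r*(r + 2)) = r + 2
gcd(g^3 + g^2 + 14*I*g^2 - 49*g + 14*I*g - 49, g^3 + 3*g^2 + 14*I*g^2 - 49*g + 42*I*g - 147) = g^2 + 14*I*g - 49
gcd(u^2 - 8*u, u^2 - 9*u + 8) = u - 8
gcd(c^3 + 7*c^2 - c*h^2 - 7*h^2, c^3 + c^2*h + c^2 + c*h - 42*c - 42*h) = c^2 + c*h + 7*c + 7*h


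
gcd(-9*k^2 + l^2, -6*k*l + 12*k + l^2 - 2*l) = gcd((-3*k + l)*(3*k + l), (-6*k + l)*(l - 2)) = 1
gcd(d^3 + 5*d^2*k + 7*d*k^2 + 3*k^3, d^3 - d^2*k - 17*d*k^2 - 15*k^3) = d^2 + 4*d*k + 3*k^2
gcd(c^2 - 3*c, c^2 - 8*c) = c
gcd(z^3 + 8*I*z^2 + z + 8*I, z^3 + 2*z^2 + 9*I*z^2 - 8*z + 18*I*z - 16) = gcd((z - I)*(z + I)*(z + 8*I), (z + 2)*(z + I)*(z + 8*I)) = z^2 + 9*I*z - 8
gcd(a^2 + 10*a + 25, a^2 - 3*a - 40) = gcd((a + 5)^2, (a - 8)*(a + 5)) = a + 5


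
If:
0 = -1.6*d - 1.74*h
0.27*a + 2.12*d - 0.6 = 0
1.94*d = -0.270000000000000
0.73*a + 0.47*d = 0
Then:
No Solution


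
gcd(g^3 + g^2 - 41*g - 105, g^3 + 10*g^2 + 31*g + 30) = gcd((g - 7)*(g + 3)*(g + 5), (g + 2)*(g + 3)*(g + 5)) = g^2 + 8*g + 15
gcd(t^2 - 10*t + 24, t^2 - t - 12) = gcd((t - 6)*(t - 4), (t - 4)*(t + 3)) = t - 4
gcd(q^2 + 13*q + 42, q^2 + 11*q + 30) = q + 6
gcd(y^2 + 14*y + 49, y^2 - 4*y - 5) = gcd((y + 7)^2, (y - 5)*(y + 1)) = 1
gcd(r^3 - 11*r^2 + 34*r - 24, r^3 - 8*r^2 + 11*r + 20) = r - 4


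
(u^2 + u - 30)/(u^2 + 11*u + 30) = (u - 5)/(u + 5)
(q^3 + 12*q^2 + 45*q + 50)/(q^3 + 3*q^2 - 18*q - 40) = (q + 5)/(q - 4)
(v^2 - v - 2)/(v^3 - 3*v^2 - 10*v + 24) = (v + 1)/(v^2 - v - 12)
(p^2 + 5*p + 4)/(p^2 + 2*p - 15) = (p^2 + 5*p + 4)/(p^2 + 2*p - 15)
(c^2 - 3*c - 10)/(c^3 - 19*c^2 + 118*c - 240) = (c + 2)/(c^2 - 14*c + 48)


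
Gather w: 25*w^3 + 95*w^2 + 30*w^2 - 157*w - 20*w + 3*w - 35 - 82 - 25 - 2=25*w^3 + 125*w^2 - 174*w - 144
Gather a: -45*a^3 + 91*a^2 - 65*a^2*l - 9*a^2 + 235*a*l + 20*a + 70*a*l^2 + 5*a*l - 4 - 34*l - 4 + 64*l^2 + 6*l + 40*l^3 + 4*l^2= -45*a^3 + a^2*(82 - 65*l) + a*(70*l^2 + 240*l + 20) + 40*l^3 + 68*l^2 - 28*l - 8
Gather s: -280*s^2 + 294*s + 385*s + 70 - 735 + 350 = -280*s^2 + 679*s - 315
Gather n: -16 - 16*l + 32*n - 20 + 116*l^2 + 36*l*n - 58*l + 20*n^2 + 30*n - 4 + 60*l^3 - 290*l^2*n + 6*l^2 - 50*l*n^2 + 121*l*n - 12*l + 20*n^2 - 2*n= 60*l^3 + 122*l^2 - 86*l + n^2*(40 - 50*l) + n*(-290*l^2 + 157*l + 60) - 40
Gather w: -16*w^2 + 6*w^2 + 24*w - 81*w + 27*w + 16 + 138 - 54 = -10*w^2 - 30*w + 100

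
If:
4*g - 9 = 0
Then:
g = 9/4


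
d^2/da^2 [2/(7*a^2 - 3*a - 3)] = 4*(49*a^2 - 21*a - (14*a - 3)^2 - 21)/(-7*a^2 + 3*a + 3)^3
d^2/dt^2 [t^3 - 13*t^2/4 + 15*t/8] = 6*t - 13/2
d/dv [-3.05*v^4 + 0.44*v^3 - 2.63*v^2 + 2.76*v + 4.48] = -12.2*v^3 + 1.32*v^2 - 5.26*v + 2.76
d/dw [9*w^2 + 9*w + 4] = 18*w + 9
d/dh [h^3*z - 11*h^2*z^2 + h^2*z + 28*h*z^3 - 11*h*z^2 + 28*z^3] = z*(3*h^2 - 22*h*z + 2*h + 28*z^2 - 11*z)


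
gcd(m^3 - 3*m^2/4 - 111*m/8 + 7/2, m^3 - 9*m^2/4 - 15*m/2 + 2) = m^2 - 17*m/4 + 1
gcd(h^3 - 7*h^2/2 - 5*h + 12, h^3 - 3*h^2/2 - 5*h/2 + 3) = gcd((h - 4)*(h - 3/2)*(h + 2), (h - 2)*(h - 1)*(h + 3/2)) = 1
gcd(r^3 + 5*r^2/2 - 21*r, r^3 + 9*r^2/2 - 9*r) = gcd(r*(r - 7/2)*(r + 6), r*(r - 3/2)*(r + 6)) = r^2 + 6*r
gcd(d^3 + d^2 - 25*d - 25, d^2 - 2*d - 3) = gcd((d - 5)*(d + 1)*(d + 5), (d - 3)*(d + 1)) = d + 1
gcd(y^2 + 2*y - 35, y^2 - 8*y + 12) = 1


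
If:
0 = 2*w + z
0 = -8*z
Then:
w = 0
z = 0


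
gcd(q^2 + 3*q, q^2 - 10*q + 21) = 1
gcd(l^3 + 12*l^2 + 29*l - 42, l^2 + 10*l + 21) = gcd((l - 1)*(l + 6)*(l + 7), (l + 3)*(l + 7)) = l + 7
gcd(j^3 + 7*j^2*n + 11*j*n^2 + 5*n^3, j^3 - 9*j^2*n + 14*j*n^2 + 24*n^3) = j + n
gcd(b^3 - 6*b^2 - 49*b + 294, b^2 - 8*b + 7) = b - 7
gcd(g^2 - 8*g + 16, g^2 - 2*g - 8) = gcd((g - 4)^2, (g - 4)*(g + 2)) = g - 4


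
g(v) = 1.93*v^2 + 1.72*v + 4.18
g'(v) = 3.86*v + 1.72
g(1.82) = 13.70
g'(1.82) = 8.75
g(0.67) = 6.20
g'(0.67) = 4.31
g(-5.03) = 44.36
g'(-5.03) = -17.70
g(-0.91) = 4.21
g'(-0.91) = -1.79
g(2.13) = 16.60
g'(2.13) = 9.94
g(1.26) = 9.41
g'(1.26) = 6.58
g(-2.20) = 9.74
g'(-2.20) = -6.77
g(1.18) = 8.90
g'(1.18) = 6.27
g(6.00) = 83.98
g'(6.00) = 24.88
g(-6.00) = 63.34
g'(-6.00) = -21.44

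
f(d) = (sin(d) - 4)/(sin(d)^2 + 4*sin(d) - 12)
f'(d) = (-2*sin(d)*cos(d) - 4*cos(d))*(sin(d) - 4)/(sin(d)^2 + 4*sin(d) - 12)^2 + cos(d)/(sin(d)^2 + 4*sin(d) - 12) = (8*sin(d) + cos(d)^2 + 3)*cos(d)/(sin(d)^2 + 4*sin(d) - 12)^2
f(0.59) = 0.36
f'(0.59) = 0.08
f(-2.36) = 0.33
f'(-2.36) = 0.01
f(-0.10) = 0.33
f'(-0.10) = 0.02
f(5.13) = 0.33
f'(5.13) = -0.01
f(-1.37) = 0.33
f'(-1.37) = -0.00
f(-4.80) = 0.43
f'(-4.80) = 0.02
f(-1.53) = 0.33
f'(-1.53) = -0.00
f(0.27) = 0.34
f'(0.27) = 0.05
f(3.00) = 0.34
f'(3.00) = -0.04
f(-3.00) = 0.33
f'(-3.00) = -0.02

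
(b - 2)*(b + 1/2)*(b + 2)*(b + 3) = b^4 + 7*b^3/2 - 5*b^2/2 - 14*b - 6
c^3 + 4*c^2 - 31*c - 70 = (c - 5)*(c + 2)*(c + 7)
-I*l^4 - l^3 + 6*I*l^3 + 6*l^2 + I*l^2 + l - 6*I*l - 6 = (l - 6)*(l + 1)*(l - I)*(-I*l + I)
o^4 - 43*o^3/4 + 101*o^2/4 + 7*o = o*(o - 7)*(o - 4)*(o + 1/4)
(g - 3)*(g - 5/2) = g^2 - 11*g/2 + 15/2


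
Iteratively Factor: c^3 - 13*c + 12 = (c + 4)*(c^2 - 4*c + 3) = (c - 3)*(c + 4)*(c - 1)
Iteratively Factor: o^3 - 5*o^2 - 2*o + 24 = (o - 3)*(o^2 - 2*o - 8) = (o - 4)*(o - 3)*(o + 2)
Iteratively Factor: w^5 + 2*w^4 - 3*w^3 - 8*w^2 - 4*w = (w - 2)*(w^4 + 4*w^3 + 5*w^2 + 2*w) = (w - 2)*(w + 1)*(w^3 + 3*w^2 + 2*w) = w*(w - 2)*(w + 1)*(w^2 + 3*w + 2) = w*(w - 2)*(w + 1)^2*(w + 2)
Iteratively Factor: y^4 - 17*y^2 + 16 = (y - 1)*(y^3 + y^2 - 16*y - 16) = (y - 1)*(y + 1)*(y^2 - 16) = (y - 1)*(y + 1)*(y + 4)*(y - 4)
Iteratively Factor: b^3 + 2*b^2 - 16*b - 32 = (b - 4)*(b^2 + 6*b + 8) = (b - 4)*(b + 4)*(b + 2)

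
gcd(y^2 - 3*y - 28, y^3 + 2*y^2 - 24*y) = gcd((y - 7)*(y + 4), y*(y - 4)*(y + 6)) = 1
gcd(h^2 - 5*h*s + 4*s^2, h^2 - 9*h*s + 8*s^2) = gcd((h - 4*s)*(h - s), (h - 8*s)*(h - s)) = -h + s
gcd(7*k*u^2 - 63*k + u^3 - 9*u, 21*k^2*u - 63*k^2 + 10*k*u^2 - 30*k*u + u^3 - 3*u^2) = 7*k*u - 21*k + u^2 - 3*u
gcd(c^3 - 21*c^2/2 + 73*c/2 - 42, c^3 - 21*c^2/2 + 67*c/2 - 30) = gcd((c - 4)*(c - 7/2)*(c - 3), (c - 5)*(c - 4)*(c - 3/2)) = c - 4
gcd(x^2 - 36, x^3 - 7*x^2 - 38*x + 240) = x + 6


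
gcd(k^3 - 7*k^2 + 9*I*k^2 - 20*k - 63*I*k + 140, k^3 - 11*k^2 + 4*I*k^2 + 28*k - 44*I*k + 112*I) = k^2 + k*(-7 + 4*I) - 28*I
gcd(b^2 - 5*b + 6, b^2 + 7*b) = 1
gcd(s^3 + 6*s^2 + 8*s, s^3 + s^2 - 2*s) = s^2 + 2*s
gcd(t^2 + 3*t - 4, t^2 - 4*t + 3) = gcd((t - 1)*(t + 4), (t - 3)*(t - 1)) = t - 1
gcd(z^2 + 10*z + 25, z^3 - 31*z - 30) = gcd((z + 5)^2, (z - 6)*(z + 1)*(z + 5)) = z + 5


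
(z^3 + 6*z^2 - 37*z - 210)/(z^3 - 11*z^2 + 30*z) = (z^2 + 12*z + 35)/(z*(z - 5))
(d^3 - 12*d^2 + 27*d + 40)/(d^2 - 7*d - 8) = d - 5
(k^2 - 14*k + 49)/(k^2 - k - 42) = (k - 7)/(k + 6)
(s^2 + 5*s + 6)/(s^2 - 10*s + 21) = (s^2 + 5*s + 6)/(s^2 - 10*s + 21)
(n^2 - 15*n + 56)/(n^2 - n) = (n^2 - 15*n + 56)/(n*(n - 1))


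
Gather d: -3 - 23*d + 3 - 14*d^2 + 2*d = -14*d^2 - 21*d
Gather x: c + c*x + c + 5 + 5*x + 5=2*c + x*(c + 5) + 10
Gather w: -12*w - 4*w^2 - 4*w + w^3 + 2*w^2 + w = w^3 - 2*w^2 - 15*w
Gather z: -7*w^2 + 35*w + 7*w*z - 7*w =-7*w^2 + 7*w*z + 28*w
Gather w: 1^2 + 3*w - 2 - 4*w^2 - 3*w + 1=-4*w^2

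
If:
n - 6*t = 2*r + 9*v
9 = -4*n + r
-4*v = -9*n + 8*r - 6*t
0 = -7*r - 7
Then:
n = -5/2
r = -1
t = 257/156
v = -15/13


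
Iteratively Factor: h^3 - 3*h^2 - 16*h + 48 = (h - 4)*(h^2 + h - 12) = (h - 4)*(h - 3)*(h + 4)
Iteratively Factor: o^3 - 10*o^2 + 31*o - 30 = (o - 5)*(o^2 - 5*o + 6) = (o - 5)*(o - 3)*(o - 2)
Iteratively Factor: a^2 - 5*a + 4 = (a - 1)*(a - 4)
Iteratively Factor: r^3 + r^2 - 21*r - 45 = (r - 5)*(r^2 + 6*r + 9) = (r - 5)*(r + 3)*(r + 3)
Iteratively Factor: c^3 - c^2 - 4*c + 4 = (c - 1)*(c^2 - 4) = (c - 1)*(c + 2)*(c - 2)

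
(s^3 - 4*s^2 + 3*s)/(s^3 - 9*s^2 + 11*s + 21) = s*(s - 1)/(s^2 - 6*s - 7)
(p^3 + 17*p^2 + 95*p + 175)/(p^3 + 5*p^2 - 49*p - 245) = (p + 5)/(p - 7)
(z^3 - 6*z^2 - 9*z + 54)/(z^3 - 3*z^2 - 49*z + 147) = (z^2 - 3*z - 18)/(z^2 - 49)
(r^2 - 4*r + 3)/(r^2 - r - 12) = (-r^2 + 4*r - 3)/(-r^2 + r + 12)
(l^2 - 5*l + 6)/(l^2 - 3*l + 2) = (l - 3)/(l - 1)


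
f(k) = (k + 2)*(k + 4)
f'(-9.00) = -12.00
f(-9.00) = 35.00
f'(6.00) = 18.00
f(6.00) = 80.00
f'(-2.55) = 0.90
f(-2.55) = -0.80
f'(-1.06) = 3.88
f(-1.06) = 2.76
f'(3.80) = 13.60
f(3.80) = 45.24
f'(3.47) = 12.94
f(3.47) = 40.86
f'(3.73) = 13.46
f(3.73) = 44.29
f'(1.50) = 9.00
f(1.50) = 19.25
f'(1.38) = 8.76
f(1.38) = 18.18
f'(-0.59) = 4.82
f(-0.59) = 4.81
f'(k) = 2*k + 6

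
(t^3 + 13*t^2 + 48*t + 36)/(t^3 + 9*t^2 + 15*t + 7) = (t^2 + 12*t + 36)/(t^2 + 8*t + 7)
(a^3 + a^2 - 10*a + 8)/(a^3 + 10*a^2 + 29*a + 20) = (a^2 - 3*a + 2)/(a^2 + 6*a + 5)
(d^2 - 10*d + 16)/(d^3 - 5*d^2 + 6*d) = (d - 8)/(d*(d - 3))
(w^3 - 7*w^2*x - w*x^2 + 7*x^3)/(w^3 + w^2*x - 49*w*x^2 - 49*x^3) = (w - x)/(w + 7*x)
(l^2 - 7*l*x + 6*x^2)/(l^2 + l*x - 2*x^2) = (l - 6*x)/(l + 2*x)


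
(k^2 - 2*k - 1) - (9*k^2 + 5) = -8*k^2 - 2*k - 6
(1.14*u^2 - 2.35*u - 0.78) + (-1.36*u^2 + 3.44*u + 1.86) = -0.22*u^2 + 1.09*u + 1.08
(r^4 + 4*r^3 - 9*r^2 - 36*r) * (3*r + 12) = 3*r^5 + 24*r^4 + 21*r^3 - 216*r^2 - 432*r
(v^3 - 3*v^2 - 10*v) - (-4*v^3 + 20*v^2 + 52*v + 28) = 5*v^3 - 23*v^2 - 62*v - 28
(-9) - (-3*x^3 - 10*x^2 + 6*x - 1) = 3*x^3 + 10*x^2 - 6*x - 8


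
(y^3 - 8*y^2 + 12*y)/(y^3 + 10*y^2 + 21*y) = (y^2 - 8*y + 12)/(y^2 + 10*y + 21)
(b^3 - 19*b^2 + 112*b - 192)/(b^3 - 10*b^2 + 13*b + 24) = (b - 8)/(b + 1)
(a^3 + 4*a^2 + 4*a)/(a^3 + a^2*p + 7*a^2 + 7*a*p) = (a^2 + 4*a + 4)/(a^2 + a*p + 7*a + 7*p)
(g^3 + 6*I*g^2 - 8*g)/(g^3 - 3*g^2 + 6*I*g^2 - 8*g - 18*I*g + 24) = g/(g - 3)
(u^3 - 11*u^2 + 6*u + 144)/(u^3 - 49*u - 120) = (u - 6)/(u + 5)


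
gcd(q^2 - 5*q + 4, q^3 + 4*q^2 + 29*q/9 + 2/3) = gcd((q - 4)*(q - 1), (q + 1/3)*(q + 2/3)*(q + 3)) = 1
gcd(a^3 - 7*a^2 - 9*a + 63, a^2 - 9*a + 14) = a - 7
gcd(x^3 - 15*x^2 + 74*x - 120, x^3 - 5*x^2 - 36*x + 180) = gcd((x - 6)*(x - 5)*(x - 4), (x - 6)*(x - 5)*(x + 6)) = x^2 - 11*x + 30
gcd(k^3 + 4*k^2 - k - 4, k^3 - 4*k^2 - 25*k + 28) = k^2 + 3*k - 4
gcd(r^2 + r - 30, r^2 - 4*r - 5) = r - 5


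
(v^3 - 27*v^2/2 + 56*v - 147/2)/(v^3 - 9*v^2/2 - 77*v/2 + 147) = (v - 3)/(v + 6)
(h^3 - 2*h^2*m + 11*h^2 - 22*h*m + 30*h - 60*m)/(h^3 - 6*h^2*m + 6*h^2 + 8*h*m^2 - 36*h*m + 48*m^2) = (h + 5)/(h - 4*m)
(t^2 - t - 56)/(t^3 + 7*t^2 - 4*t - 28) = (t - 8)/(t^2 - 4)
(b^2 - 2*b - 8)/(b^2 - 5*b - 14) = (b - 4)/(b - 7)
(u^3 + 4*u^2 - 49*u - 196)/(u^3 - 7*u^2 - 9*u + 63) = (u^2 + 11*u + 28)/(u^2 - 9)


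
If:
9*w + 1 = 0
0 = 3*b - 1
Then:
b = 1/3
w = -1/9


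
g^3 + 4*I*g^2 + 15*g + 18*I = (g - 3*I)*(g + I)*(g + 6*I)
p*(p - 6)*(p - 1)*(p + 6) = p^4 - p^3 - 36*p^2 + 36*p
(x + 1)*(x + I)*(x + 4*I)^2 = x^4 + x^3 + 9*I*x^3 - 24*x^2 + 9*I*x^2 - 24*x - 16*I*x - 16*I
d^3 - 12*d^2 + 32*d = d*(d - 8)*(d - 4)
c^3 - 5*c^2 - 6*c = c*(c - 6)*(c + 1)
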